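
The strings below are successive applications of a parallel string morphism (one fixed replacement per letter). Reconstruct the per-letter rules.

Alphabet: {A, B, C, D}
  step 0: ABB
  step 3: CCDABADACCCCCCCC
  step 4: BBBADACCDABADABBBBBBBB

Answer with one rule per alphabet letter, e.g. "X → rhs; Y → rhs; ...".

  step 3 ⇒ step 4: CCDABADACCCCCCCC ⇒ B·B·BA·DA·CC·DA·BA·DA·B·B·B·B·B·B·B·B
    A ↦ DA
    B ↦ CC
    C ↦ B
    D ↦ BA

A->DA, B->CC, C->B, D->BA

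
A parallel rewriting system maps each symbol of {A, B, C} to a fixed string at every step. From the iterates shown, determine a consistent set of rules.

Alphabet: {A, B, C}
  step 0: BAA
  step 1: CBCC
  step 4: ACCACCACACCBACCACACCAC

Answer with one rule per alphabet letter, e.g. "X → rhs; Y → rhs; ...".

A->C, B->CB, C->AC

  step 0 ⇒ step 1: BAA ⇒ CB·C·C
    A ↦ C
    B ↦ CB
    C ↦ AC  (constrained at step 1)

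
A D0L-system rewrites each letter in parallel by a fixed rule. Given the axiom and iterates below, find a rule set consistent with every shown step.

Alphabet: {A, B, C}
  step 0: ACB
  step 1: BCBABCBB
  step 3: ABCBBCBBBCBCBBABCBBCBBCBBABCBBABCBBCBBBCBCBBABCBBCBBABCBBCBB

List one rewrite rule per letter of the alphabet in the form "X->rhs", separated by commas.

A->BCB, B->CBB, C->AB

  step 0 ⇒ step 1: ACB ⇒ BCB·AB·CBB
    A ↦ BCB
    B ↦ CBB
    C ↦ AB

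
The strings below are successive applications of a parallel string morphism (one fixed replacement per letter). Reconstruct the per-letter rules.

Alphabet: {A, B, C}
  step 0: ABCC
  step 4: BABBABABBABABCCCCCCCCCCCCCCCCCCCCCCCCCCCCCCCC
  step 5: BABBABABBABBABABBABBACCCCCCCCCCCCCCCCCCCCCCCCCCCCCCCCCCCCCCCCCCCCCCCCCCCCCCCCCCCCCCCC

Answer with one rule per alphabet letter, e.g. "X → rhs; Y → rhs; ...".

A->B, B->BA, C->CC

  step 4 ⇒ step 5: BABBABABBABABCCCCCCCCCCCCCCCCCCCCCCCCCCCCCCCC ⇒ BA·B·BA·BA·B·BA·B·BA·BA·B·BA·B·BA·CC·CC·CC·CC·CC·CC·CC·CC·CC·CC·CC·CC·CC·CC·CC·CC·CC·CC·CC·CC·CC·CC·CC·CC·CC·CC·CC·CC·CC·CC·CC·CC
    A ↦ B
    B ↦ BA
    C ↦ CC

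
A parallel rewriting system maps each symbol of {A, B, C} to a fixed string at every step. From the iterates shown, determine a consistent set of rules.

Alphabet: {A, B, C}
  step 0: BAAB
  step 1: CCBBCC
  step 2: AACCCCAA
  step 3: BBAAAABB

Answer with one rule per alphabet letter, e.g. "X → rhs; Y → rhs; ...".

  step 2 ⇒ step 3: AACCCCAA ⇒ B·B·A·A·A·A·B·B
    A ↦ B
    C ↦ A
  step 0 ⇒ step 1: BAAB ⇒ CC·B·B·CC
    B ↦ CC

A->B, B->CC, C->A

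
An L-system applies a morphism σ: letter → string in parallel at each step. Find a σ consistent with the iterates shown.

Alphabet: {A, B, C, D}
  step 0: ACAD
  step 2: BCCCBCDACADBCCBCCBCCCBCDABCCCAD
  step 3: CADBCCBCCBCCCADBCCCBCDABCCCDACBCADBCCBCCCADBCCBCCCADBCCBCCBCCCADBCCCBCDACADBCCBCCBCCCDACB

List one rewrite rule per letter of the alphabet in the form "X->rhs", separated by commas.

  step 2 ⇒ step 3: BCCCBCDACADBCCBCCBCCCBCDABCCCAD ⇒ CAD·BCC·BCC·BCC·CAD·BCC·CB·CDA·BCC·CDA·CB·CAD·BCC·BCC·CAD·BCC·BCC·CAD·BCC·BCC·BCC·CAD·BCC·CB·CDA·CAD·BCC·BCC·BCC·CDA·CB
    A ↦ CDA
    B ↦ CAD
    C ↦ BCC
    D ↦ CB

A->CDA, B->CAD, C->BCC, D->CB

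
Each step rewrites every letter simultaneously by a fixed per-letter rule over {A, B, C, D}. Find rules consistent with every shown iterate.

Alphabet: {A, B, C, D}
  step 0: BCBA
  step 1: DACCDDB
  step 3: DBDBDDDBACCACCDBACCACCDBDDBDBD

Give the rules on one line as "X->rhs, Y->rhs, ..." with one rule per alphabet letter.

A->DB, B->D, C->ACC, D->BD

  step 0 ⇒ step 1: BCBA ⇒ D·ACC·D·DB
    A ↦ DB
    B ↦ D
    C ↦ ACC
    D ↦ BD  (constrained at step 1)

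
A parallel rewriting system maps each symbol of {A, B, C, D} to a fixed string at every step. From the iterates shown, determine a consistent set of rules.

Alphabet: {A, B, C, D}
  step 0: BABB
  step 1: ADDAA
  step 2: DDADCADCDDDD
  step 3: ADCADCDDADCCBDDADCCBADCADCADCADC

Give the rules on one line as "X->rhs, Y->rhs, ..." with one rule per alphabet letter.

  step 2 ⇒ step 3: DDADCADCDDDD ⇒ ADC·ADC·DD·ADC·CB·DD·ADC·CB·ADC·ADC·ADC·ADC
    A ↦ DD
    C ↦ CB
    D ↦ ADC
  step 0 ⇒ step 1: BABB ⇒ A·DD·A·A
    B ↦ A

A->DD, B->A, C->CB, D->ADC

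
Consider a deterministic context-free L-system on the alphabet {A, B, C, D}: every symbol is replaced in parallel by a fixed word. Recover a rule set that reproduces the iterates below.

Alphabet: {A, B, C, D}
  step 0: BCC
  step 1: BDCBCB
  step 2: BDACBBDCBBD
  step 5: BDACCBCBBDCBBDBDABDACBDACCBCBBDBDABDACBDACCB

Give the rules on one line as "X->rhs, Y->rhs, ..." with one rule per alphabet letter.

A->C, B->BD, C->CB, D->A

  step 1 ⇒ step 2: BDCBCB ⇒ BD·A·CB·BD·CB·BD
    B ↦ BD
    C ↦ CB
    D ↦ A
    A ↦ C  (constrained at step 2)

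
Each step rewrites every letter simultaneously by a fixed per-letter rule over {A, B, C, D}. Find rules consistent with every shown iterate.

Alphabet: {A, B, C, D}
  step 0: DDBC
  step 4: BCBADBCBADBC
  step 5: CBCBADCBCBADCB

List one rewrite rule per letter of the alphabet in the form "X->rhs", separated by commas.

  step 4 ⇒ step 5: BCBADBCBADBC ⇒ C·B·C·B·AD·C·B·C·B·AD·C·B
    A ↦ B
    B ↦ C
    C ↦ B
    D ↦ AD

A->B, B->C, C->B, D->AD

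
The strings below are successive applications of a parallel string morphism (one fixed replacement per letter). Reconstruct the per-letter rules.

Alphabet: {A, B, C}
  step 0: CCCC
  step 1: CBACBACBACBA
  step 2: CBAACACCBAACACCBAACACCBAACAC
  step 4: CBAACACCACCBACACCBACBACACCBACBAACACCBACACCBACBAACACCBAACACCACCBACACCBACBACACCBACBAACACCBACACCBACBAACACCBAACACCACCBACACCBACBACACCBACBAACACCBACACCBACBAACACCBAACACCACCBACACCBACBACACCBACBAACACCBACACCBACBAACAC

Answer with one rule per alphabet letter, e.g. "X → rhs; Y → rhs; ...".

  step 1 ⇒ step 2: CBACBACBACBA ⇒ CBA·A·CAC·CBA·A·CAC·CBA·A·CAC·CBA·A·CAC
    A ↦ CAC
    B ↦ A
    C ↦ CBA

A->CAC, B->A, C->CBA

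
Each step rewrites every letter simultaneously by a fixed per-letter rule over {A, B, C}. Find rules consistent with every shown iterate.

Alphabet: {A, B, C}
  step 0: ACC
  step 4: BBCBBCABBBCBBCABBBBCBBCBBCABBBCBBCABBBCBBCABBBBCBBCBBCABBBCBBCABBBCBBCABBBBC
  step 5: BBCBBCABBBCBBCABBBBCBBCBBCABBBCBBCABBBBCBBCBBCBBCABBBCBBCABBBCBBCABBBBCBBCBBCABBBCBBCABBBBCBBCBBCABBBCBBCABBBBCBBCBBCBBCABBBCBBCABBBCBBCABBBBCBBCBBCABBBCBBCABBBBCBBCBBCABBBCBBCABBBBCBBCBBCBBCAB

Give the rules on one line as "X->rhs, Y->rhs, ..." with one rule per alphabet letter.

  step 4 ⇒ step 5: BBCBBCABBBCBBCABBBBCBBCBBCABBBCBBCABBBCBBCABBBBCBBCBBCABBBCBBCABBBCBBCABBBBC ⇒ BBC·BBC·AB·BBC·BBC·AB·B·BBC·BBC·BBC·AB·BBC·BBC·AB·B·BBC·BBC·BBC·BBC·AB·BBC·BBC·AB·BBC·BBC·AB·B·BBC·BBC·BBC·AB·BBC·BBC·AB·B·BBC·BBC·BBC·AB·BBC·BBC·AB·B·BBC·BBC·BBC·BBC·AB·BBC·BBC·AB·BBC·BBC·AB·B·BBC·BBC·BBC·AB·BBC·BBC·AB·B·BBC·BBC·BBC·AB·BBC·BBC·AB·B·BBC·BBC·BBC·BBC·AB
    A ↦ B
    B ↦ BBC
    C ↦ AB

A->B, B->BBC, C->AB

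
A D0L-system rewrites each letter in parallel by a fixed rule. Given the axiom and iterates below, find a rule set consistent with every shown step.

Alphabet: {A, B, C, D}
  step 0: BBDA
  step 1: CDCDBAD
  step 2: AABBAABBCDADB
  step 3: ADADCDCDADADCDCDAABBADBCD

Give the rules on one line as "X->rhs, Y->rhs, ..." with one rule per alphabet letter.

  step 2 ⇒ step 3: AABBAABBCDADB ⇒ AD·AD·CD·CD·AD·AD·CD·CD·AAB·B·AD·B·CD
    A ↦ AD
    B ↦ CD
    C ↦ AAB
    D ↦ B

A->AD, B->CD, C->AAB, D->B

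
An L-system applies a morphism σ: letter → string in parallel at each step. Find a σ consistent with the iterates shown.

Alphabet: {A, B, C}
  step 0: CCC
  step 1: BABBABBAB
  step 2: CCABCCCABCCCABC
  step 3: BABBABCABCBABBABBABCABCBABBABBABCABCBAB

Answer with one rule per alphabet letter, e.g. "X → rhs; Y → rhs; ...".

  step 2 ⇒ step 3: CCABCCCABCCCABC ⇒ BAB·BAB·CAB·C·BAB·BAB·BAB·CAB·C·BAB·BAB·BAB·CAB·C·BAB
    A ↦ CAB
    B ↦ C
    C ↦ BAB

A->CAB, B->C, C->BAB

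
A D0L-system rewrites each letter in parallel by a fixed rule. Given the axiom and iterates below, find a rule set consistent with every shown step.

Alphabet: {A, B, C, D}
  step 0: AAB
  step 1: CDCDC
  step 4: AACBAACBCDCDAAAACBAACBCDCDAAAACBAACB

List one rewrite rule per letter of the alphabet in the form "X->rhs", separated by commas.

  step 0 ⇒ step 1: AAB ⇒ CD·CD·C
    A ↦ CD
    B ↦ C
    C ↦ AA  (constrained at step 1)
    D ↦ CB  (constrained at step 1)

A->CD, B->C, C->AA, D->CB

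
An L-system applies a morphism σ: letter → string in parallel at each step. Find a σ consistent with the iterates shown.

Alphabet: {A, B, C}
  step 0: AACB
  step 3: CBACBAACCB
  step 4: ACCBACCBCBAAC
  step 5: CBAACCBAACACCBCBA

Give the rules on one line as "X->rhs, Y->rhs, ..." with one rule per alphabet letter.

  step 4 ⇒ step 5: ACCBACCBCBAAC ⇒ CB·A·A·C·CB·A·A·C·A·C·CB·CB·A
    A ↦ CB
    B ↦ C
    C ↦ A

A->CB, B->C, C->A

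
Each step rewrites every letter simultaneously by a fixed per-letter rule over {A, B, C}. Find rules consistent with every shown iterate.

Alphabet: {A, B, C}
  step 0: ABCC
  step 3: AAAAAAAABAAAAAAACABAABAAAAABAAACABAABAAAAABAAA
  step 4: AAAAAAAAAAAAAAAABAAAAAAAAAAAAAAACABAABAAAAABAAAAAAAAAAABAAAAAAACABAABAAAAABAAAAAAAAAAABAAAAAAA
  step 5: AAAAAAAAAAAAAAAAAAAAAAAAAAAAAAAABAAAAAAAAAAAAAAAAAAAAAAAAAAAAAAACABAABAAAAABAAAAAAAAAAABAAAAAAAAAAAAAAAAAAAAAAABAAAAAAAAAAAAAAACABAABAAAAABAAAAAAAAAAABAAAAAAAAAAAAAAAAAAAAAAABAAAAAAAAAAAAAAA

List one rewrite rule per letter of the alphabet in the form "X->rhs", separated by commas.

  step 4 ⇒ step 5: AAAAAAAAAAAAAAAABAAAAAAAAAAAAAAACABAABAAAAABAAAAAAAAAAABAAAAAAACABAABAAAAABAAAAAAAAAAABAAAAAAA ⇒ AA·AA·AA·AA·AA·AA·AA·AA·AA·AA·AA·AA·AA·AA·AA·AA·BA·AA·AA·AA·AA·AA·AA·AA·AA·AA·AA·AA·AA·AA·AA·AA·CAB·AA·BA·AA·AA·BA·AA·AA·AA·AA·AA·BA·AA·AA·AA·AA·AA·AA·AA·AA·AA·AA·AA·BA·AA·AA·AA·AA·AA·AA·AA·CAB·AA·BA·AA·AA·BA·AA·AA·AA·AA·AA·BA·AA·AA·AA·AA·AA·AA·AA·AA·AA·AA·AA·BA·AA·AA·AA·AA·AA·AA·AA
    A ↦ AA
    B ↦ BA
    C ↦ CAB

A->AA, B->BA, C->CAB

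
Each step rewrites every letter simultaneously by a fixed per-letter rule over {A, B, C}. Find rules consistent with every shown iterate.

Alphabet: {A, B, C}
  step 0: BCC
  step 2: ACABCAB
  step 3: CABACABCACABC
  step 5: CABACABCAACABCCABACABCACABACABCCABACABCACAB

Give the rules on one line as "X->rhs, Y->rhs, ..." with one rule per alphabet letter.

  step 2 ⇒ step 3: ACABCAB ⇒ CAB·A·CAB·C·A·CAB·C
    A ↦ CAB
    B ↦ C
    C ↦ A

A->CAB, B->C, C->A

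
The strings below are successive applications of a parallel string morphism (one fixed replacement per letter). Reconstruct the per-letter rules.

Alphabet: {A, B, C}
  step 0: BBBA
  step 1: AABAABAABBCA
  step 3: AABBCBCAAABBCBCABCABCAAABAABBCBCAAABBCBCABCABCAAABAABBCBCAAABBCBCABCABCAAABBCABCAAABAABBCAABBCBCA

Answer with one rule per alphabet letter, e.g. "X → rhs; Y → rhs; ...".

A->BCA, B->AAB, C->BC

  step 0 ⇒ step 1: BBBA ⇒ AAB·AAB·AAB·BCA
    A ↦ BCA
    B ↦ AAB
    C ↦ BC  (constrained at step 1)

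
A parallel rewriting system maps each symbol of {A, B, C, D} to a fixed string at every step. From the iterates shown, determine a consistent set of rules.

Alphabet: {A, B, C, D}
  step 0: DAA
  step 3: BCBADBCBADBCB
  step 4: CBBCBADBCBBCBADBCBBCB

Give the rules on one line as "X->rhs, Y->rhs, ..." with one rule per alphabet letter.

  step 3 ⇒ step 4: BCBADBCBADBCB ⇒ CB·B·CB·AD·B·CB·B·CB·AD·B·CB·B·CB
    A ↦ AD
    B ↦ CB
    C ↦ B
    D ↦ B

A->AD, B->CB, C->B, D->B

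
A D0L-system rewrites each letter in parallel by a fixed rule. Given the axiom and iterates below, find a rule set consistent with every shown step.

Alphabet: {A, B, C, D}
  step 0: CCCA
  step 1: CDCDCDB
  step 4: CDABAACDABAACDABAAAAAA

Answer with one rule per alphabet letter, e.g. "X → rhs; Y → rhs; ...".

  step 0 ⇒ step 1: CCCA ⇒ CD·CD·CD·B
    A ↦ B
    C ↦ CD
    B ↦ AA  (constrained at step 1)
    D ↦ A  (constrained at step 1)

A->B, B->AA, C->CD, D->A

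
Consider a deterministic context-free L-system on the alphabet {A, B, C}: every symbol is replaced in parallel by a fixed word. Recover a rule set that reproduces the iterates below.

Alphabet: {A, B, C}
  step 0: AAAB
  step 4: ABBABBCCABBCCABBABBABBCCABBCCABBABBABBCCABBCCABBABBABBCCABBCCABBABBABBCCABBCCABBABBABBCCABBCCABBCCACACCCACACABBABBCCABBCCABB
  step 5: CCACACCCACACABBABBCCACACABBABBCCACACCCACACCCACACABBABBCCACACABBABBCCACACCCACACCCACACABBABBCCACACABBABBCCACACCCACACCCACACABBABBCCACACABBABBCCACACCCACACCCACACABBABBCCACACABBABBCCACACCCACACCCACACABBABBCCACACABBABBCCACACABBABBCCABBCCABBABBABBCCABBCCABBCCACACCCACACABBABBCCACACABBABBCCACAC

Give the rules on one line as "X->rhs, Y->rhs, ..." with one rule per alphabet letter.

  step 4 ⇒ step 5: ABBABBCCABBCCABBABBABBCCABBCCABBABBABBCCABBCCABBABBABBCCABBCCABBABBABBCCABBCCABBABBABBCCABBCCABBCCACACCCACACABBABBCCABBCCABB ⇒ CC·AC·AC·CC·AC·AC·ABB·ABB·CC·AC·AC·ABB·ABB·CC·AC·AC·CC·AC·AC·CC·AC·AC·ABB·ABB·CC·AC·AC·ABB·ABB·CC·AC·AC·CC·AC·AC·CC·AC·AC·ABB·ABB·CC·AC·AC·ABB·ABB·CC·AC·AC·CC·AC·AC·CC·AC·AC·ABB·ABB·CC·AC·AC·ABB·ABB·CC·AC·AC·CC·AC·AC·CC·AC·AC·ABB·ABB·CC·AC·AC·ABB·ABB·CC·AC·AC·CC·AC·AC·CC·AC·AC·ABB·ABB·CC·AC·AC·ABB·ABB·CC·AC·AC·ABB·ABB·CC·ABB·CC·ABB·ABB·ABB·CC·ABB·CC·ABB·CC·AC·AC·CC·AC·AC·ABB·ABB·CC·AC·AC·ABB·ABB·CC·AC·AC
    A ↦ CC
    B ↦ AC
    C ↦ ABB

A->CC, B->AC, C->ABB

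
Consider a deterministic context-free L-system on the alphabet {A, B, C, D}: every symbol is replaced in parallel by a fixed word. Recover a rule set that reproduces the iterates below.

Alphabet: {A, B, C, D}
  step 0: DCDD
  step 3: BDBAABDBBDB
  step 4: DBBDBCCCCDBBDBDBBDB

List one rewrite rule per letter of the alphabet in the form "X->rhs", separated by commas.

A->CC, B->DB, C->A, D->B

  step 3 ⇒ step 4: BDBAABDBBDB ⇒ DB·B·DB·CC·CC·DB·B·DB·DB·B·DB
    A ↦ CC
    B ↦ DB
    D ↦ B
    C ↦ A  (constrained at step 0)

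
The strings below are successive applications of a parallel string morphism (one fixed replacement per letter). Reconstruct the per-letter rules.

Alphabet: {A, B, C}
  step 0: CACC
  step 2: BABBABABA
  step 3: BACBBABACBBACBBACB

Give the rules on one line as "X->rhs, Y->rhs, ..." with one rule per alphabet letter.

  step 2 ⇒ step 3: BABBABABA ⇒ BA·CB·BA·BA·CB·BA·CB·BA·CB
    A ↦ CB
    B ↦ BA
    C ↦ B  (constrained at step 0)

A->CB, B->BA, C->B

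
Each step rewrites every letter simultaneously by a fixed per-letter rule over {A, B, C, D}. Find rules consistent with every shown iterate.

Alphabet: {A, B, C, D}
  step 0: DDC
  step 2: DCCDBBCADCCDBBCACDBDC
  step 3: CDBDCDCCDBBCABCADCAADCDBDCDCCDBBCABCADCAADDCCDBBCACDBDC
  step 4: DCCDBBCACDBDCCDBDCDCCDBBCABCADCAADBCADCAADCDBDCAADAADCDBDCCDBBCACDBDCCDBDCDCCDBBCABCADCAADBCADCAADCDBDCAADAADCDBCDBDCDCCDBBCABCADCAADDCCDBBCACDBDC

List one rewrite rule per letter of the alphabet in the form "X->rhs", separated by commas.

A->AAD, B->BCA, C->DC, D->CDB

  step 3 ⇒ step 4: CDBDCDCCDBBCABCADCAADCDBDCDCCDBBCABCADCAADDCCDBBCACDBDC ⇒ DC·CDB·BCA·CDB·DC·CDB·DC·DC·CDB·BCA·BCA·DC·AAD·BCA·DC·AAD·CDB·DC·AAD·AAD·CDB·DC·CDB·BCA·CDB·DC·CDB·DC·DC·CDB·BCA·BCA·DC·AAD·BCA·DC·AAD·CDB·DC·AAD·AAD·CDB·CDB·DC·DC·CDB·BCA·BCA·DC·AAD·DC·CDB·BCA·CDB·DC
    A ↦ AAD
    B ↦ BCA
    C ↦ DC
    D ↦ CDB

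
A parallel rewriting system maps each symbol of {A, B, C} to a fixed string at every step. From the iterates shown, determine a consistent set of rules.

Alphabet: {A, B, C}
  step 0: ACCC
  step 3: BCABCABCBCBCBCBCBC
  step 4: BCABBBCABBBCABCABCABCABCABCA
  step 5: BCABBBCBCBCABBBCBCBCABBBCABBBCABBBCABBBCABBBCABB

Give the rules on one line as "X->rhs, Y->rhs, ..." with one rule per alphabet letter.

A->BB, B->BC, C->A

  step 4 ⇒ step 5: BCABBBCABBBCABCABCABCABCABCA ⇒ BC·A·BB·BC·BC·BC·A·BB·BC·BC·BC·A·BB·BC·A·BB·BC·A·BB·BC·A·BB·BC·A·BB·BC·A·BB
    A ↦ BB
    B ↦ BC
    C ↦ A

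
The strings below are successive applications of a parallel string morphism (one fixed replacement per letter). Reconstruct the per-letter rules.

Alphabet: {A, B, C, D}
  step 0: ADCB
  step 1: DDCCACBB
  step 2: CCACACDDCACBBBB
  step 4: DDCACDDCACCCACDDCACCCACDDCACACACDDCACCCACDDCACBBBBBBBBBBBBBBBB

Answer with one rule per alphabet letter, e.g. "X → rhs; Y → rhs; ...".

A->DDC, B->BB, C->AC, D->C

  step 1 ⇒ step 2: DDCCACBB ⇒ C·C·AC·AC·DDC·AC·BB·BB
    A ↦ DDC
    B ↦ BB
    C ↦ AC
    D ↦ C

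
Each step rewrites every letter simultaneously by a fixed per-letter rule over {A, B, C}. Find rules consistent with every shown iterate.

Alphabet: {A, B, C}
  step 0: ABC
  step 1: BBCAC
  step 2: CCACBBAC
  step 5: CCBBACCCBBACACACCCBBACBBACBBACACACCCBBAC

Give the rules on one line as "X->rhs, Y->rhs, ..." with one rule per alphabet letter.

A->BB, B->C, C->AC

  step 1 ⇒ step 2: BBCAC ⇒ C·C·AC·BB·AC
    A ↦ BB
    B ↦ C
    C ↦ AC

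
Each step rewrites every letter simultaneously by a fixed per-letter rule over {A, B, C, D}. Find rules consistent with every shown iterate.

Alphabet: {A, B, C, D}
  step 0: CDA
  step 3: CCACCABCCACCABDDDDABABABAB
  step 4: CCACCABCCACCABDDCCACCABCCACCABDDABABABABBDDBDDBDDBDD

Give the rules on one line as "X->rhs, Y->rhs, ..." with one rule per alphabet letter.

A->B, B->DD, C->CCA, D->AB

  step 3 ⇒ step 4: CCACCABCCACCABDDDDABABABAB ⇒ CCA·CCA·B·CCA·CCA·B·DD·CCA·CCA·B·CCA·CCA·B·DD·AB·AB·AB·AB·B·DD·B·DD·B·DD·B·DD
    A ↦ B
    B ↦ DD
    C ↦ CCA
    D ↦ AB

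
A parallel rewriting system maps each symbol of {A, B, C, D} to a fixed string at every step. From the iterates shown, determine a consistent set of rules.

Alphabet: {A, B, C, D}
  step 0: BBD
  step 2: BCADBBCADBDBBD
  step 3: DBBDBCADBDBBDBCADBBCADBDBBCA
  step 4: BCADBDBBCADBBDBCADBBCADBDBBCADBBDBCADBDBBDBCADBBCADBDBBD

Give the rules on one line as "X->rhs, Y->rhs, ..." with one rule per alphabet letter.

  step 3 ⇒ step 4: DBBDBCADBDBBDBCADBBCADBDBBCA ⇒ BCA·DB·DB·BCA·DB·B·D·BCA·DB·BCA·DB·DB·BCA·DB·B·D·BCA·DB·DB·B·D·BCA·DB·BCA·DB·DB·B·D
    A ↦ D
    B ↦ DB
    C ↦ B
    D ↦ BCA

A->D, B->DB, C->B, D->BCA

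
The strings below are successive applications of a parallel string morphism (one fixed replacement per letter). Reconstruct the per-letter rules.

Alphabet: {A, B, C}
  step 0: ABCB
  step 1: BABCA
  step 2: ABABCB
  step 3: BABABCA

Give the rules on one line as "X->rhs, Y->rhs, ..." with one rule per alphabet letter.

A->B, B->A, C->BC

  step 2 ⇒ step 3: ABABCB ⇒ B·A·B·A·BC·A
    A ↦ B
    B ↦ A
    C ↦ BC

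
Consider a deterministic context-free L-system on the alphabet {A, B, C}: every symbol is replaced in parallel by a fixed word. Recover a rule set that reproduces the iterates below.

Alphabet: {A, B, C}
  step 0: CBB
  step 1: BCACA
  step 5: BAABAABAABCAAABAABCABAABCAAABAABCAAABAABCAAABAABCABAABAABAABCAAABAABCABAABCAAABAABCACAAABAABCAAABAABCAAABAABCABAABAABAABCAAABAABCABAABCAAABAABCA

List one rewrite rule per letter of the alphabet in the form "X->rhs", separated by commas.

  step 0 ⇒ step 1: CBB ⇒ B·CA·CA
    B ↦ CA
    C ↦ B
    A ↦ AAB  (constrained at step 1)

A->AAB, B->CA, C->B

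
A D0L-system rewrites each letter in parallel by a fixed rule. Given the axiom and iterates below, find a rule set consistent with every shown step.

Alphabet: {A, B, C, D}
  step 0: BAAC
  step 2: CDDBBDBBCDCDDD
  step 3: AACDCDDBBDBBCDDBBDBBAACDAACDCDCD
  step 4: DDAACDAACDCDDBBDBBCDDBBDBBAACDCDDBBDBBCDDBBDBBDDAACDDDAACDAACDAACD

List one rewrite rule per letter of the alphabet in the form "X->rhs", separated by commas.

  step 3 ⇒ step 4: AACDCDDBBDBBCDDBBDBBAACDAACDCDCD ⇒ D·D·AA·CD·AA·CD·CD·DBB·DBB·CD·DBB·DBB·AA·CD·CD·DBB·DBB·CD·DBB·DBB·D·D·AA·CD·D·D·AA·CD·AA·CD·AA·CD
    A ↦ D
    B ↦ DBB
    C ↦ AA
    D ↦ CD

A->D, B->DBB, C->AA, D->CD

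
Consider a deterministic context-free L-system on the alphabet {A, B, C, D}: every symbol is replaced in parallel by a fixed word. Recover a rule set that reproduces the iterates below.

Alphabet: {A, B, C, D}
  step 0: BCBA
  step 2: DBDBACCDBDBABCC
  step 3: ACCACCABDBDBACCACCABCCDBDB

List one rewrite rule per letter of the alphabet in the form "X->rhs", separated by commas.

  step 2 ⇒ step 3: DBDBACCDBDBABCC ⇒ A·CC·A·CC·AB·DB·DB·A·CC·A·CC·AB·CC·DB·DB
    A ↦ AB
    B ↦ CC
    C ↦ DB
    D ↦ A

A->AB, B->CC, C->DB, D->A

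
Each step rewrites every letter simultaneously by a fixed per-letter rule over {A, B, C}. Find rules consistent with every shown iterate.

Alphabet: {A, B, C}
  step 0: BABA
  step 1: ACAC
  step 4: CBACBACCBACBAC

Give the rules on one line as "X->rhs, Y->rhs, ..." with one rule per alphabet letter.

A->C, B->A, C->CB

  step 0 ⇒ step 1: BABA ⇒ A·C·A·C
    A ↦ C
    B ↦ A
    C ↦ CB  (constrained at step 1)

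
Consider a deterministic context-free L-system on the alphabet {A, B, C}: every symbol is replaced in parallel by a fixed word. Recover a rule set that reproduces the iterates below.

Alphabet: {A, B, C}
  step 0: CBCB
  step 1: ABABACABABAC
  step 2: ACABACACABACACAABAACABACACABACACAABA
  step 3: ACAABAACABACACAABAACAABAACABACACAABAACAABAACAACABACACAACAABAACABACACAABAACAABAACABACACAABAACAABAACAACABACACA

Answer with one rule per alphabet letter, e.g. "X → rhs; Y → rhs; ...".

A->ACA, B->BAC, C->ABA

  step 2 ⇒ step 3: ACABACACABACACAABAACABACACABACACAABA ⇒ ACA·ABA·ACA·BAC·ACA·ABA·ACA·ABA·ACA·BAC·ACA·ABA·ACA·ABA·ACA·ACA·BAC·ACA·ACA·ABA·ACA·BAC·ACA·ABA·ACA·ABA·ACA·BAC·ACA·ABA·ACA·ABA·ACA·ACA·BAC·ACA
    A ↦ ACA
    B ↦ BAC
    C ↦ ABA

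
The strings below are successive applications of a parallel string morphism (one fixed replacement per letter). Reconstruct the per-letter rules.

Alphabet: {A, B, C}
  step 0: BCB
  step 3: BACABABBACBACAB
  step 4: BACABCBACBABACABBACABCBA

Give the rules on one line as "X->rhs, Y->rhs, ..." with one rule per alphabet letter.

A->C, B->BA, C->AB

  step 3 ⇒ step 4: BACABABBACBACAB ⇒ BA·C·AB·C·BA·C·BA·BA·C·AB·BA·C·AB·C·BA
    A ↦ C
    B ↦ BA
    C ↦ AB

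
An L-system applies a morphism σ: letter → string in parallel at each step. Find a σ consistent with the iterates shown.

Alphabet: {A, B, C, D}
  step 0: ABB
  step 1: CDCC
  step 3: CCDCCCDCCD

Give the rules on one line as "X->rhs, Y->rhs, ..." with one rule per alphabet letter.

  step 0 ⇒ step 1: ABB ⇒ CD·C·C
    A ↦ CD
    B ↦ C
    C ↦ BA  (constrained at step 1)
    D ↦ B  (constrained at step 1)

A->CD, B->C, C->BA, D->B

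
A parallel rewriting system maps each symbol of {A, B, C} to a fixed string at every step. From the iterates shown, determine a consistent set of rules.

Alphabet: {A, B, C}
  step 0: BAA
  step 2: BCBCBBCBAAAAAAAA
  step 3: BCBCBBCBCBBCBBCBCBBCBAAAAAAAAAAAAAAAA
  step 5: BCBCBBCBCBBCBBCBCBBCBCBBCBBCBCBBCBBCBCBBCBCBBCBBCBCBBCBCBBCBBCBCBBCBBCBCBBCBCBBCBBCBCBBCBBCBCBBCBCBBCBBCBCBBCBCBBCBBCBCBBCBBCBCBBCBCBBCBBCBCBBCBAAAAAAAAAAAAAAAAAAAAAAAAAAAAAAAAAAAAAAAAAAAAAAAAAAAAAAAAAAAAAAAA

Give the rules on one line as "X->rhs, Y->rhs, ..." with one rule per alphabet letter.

  step 2 ⇒ step 3: BCBCBBCBAAAAAAAA ⇒ BCB·CB·BCB·CB·BCB·BCB·CB·BCB·AA·AA·AA·AA·AA·AA·AA·AA
    A ↦ AA
    B ↦ BCB
    C ↦ CB

A->AA, B->BCB, C->CB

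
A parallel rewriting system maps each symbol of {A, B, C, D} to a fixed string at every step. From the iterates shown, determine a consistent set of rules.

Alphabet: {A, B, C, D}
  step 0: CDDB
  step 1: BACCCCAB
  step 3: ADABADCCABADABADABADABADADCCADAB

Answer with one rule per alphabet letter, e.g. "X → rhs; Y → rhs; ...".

A->AD, B->AB, C->BA, D->CC

  step 0 ⇒ step 1: CDDB ⇒ BA·CC·CC·AB
    B ↦ AB
    C ↦ BA
    D ↦ CC
    A ↦ AD  (constrained at step 1)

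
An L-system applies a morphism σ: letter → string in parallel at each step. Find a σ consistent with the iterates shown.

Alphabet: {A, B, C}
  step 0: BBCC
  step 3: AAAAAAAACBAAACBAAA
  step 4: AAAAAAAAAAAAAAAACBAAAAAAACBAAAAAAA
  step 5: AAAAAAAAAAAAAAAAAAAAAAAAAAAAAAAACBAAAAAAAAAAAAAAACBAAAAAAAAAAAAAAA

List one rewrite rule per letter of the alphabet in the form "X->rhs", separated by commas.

  step 4 ⇒ step 5: AAAAAAAAAAAAAAAACBAAAAAAACBAAAAAAA ⇒ AA·AA·AA·AA·AA·AA·AA·AA·AA·AA·AA·AA·AA·AA·AA·AA·CB·A·AA·AA·AA·AA·AA·AA·AA·CB·A·AA·AA·AA·AA·AA·AA·AA
    A ↦ AA
    B ↦ A
    C ↦ CB

A->AA, B->A, C->CB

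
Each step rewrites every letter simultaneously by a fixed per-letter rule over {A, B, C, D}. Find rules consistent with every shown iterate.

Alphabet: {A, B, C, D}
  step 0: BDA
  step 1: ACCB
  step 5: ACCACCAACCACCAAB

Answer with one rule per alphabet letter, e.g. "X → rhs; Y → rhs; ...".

A->B, B->A, C->DB, D->CC

  step 0 ⇒ step 1: BDA ⇒ A·CC·B
    A ↦ B
    B ↦ A
    D ↦ CC
    C ↦ DB  (constrained at step 1)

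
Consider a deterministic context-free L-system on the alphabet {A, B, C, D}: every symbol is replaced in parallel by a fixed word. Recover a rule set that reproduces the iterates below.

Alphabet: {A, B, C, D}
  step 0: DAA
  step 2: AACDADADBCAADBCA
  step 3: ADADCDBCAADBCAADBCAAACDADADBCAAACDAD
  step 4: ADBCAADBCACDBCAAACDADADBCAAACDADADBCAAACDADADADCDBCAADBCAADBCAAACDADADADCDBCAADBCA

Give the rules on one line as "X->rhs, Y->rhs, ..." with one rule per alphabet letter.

  step 3 ⇒ step 4: ADADCDBCAADBCAADBCAAACDADADBCAAACDAD ⇒ AD·BCA·AD·BCA·CD·BCA·AA·CD·AD·AD·BCA·AA·CD·AD·AD·BCA·AA·CD·AD·AD·AD·CD·BCA·AD·BCA·AD·BCA·AA·CD·AD·AD·AD·CD·BCA·AD·BCA
    A ↦ AD
    B ↦ AA
    C ↦ CD
    D ↦ BCA

A->AD, B->AA, C->CD, D->BCA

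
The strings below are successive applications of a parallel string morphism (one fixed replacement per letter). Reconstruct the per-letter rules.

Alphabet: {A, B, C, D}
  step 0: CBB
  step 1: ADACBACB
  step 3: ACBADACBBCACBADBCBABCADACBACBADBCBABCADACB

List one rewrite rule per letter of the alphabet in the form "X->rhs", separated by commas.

  step 0 ⇒ step 1: CBB ⇒ AD·ACB·ACB
    B ↦ ACB
    C ↦ AD
    A ↦ BC  (constrained at step 1)
    D ↦ BA  (constrained at step 1)

A->BC, B->ACB, C->AD, D->BA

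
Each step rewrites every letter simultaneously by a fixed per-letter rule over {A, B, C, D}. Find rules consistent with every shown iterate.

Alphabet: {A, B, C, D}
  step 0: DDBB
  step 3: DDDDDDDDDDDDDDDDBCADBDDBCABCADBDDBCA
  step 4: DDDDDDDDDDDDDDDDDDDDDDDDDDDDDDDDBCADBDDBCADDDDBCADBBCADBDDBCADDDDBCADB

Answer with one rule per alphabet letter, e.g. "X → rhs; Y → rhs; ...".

  step 3 ⇒ step 4: DDDDDDDDDDDDDDDDBCADBDDBCABCADBDDBCA ⇒ DD·DD·DD·DD·DD·DD·DD·DD·DD·DD·DD·DD·DD·DD·DD·DD·BCA·D·B·DD·BCA·DD·DD·BCA·D·B·BCA·D·B·DD·BCA·DD·DD·BCA·D·B
    A ↦ B
    B ↦ BCA
    C ↦ D
    D ↦ DD

A->B, B->BCA, C->D, D->DD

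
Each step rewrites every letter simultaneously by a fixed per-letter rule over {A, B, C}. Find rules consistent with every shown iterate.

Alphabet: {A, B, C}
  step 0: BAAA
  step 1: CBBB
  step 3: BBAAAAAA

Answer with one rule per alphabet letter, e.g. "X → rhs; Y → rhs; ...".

  step 0 ⇒ step 1: BAAA ⇒ C·B·B·B
    A ↦ B
    B ↦ C
    C ↦ AA  (constrained at step 1)

A->B, B->C, C->AA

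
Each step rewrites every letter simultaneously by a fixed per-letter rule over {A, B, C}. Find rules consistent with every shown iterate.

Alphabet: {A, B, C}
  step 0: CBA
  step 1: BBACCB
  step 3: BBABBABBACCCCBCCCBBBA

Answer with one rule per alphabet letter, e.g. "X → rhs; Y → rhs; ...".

A->CB, B->C, C->BBA

  step 0 ⇒ step 1: CBA ⇒ BBA·C·CB
    A ↦ CB
    B ↦ C
    C ↦ BBA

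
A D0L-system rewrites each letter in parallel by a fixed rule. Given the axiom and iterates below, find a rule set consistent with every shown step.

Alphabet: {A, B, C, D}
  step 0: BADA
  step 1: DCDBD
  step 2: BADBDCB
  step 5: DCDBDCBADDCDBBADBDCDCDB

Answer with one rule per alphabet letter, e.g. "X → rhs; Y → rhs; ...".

  step 1 ⇒ step 2: DCDBD ⇒ B·AD·B·DC·B
    B ↦ DC
    C ↦ AD
    D ↦ B
  step 0 ⇒ step 1: BADA ⇒ DC·D·B·D
    A ↦ D

A->D, B->DC, C->AD, D->B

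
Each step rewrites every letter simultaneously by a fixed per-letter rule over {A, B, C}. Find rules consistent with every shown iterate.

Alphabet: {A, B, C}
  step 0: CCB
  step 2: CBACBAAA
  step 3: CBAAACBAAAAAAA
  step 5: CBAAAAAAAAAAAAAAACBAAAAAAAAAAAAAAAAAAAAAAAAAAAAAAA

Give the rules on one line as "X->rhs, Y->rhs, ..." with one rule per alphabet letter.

  step 2 ⇒ step 3: CBACBAAA ⇒ CB·A·AA·CB·A·AA·AA·AA
    A ↦ AA
    B ↦ A
    C ↦ CB

A->AA, B->A, C->CB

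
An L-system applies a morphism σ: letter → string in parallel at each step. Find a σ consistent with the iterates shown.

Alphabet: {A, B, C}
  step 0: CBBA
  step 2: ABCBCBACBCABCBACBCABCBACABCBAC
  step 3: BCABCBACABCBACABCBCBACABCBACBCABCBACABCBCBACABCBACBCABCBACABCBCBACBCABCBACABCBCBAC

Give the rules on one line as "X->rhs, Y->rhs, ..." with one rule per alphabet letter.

  step 2 ⇒ step 3: ABCBCBACBCABCBACBCABCBACABCBAC ⇒ BC·ABC·BAC·ABC·BAC·ABC·BC·BAC·ABC·BAC·BC·ABC·BAC·ABC·BC·BAC·ABC·BAC·BC·ABC·BAC·ABC·BC·BAC·BC·ABC·BAC·ABC·BC·BAC
    A ↦ BC
    B ↦ ABC
    C ↦ BAC

A->BC, B->ABC, C->BAC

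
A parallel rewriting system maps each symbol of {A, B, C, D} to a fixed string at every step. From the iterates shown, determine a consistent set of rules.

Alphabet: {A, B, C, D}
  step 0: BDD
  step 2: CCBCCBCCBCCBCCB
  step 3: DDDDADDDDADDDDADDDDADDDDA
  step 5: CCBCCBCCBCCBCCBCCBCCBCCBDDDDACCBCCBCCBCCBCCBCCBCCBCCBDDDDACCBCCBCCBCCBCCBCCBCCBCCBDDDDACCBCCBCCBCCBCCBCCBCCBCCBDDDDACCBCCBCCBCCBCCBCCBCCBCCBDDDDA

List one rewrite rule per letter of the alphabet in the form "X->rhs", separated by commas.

A->CCB, B->A, C->DD, D->AA

  step 2 ⇒ step 3: CCBCCBCCBCCBCCB ⇒ DD·DD·A·DD·DD·A·DD·DD·A·DD·DD·A·DD·DD·A
    B ↦ A
    C ↦ DD
    A ↦ CCB  (constrained at step 3)
    D ↦ AA  (constrained at step 0)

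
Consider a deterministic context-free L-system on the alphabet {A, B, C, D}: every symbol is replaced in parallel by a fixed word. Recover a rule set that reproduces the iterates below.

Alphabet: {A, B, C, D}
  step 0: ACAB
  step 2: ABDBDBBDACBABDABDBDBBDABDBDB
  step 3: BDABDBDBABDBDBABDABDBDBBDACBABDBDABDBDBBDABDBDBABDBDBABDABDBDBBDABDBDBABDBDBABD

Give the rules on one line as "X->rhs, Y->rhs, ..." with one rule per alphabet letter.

A->BD, B->ABD, C->ACB, D->BDB

  step 2 ⇒ step 3: ABDBDBBDACBABDABDBDBBDABDBDB ⇒ BD·ABD·BDB·ABD·BDB·ABD·ABD·BDB·BD·ACB·ABD·BD·ABD·BDB·BD·ABD·BDB·ABD·BDB·ABD·ABD·BDB·BD·ABD·BDB·ABD·BDB·ABD
    A ↦ BD
    B ↦ ABD
    C ↦ ACB
    D ↦ BDB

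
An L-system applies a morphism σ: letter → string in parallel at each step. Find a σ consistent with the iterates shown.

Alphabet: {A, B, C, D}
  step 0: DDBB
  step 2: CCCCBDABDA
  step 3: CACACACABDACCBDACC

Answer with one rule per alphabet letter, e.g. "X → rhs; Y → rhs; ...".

  step 2 ⇒ step 3: CCCCBDABDA ⇒ CA·CA·CA·CA·BD·A·CC·BD·A·CC
    A ↦ CC
    B ↦ BD
    C ↦ CA
    D ↦ A

A->CC, B->BD, C->CA, D->A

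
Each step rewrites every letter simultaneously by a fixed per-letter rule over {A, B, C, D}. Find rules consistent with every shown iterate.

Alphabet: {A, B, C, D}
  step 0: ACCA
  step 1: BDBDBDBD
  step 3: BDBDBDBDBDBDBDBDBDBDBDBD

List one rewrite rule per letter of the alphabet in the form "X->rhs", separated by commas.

A->BD, B->AC, C->BD, D->A

  step 0 ⇒ step 1: ACCA ⇒ BD·BD·BD·BD
    A ↦ BD
    C ↦ BD
    B ↦ AC  (constrained at step 1)
    D ↦ A  (constrained at step 1)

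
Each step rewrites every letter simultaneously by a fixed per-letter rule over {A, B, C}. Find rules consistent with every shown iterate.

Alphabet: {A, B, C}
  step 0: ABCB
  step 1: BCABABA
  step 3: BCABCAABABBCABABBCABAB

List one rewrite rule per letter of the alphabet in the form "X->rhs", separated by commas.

  step 0 ⇒ step 1: ABCB ⇒ BC·A·BAB·A
    A ↦ BC
    B ↦ A
    C ↦ BAB

A->BC, B->A, C->BAB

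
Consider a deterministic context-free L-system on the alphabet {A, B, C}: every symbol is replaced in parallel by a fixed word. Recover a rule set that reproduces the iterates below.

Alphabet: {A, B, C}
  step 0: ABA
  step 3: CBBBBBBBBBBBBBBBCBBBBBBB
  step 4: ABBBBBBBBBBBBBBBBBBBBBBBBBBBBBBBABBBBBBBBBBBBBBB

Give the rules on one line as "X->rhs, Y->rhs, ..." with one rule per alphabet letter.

  step 3 ⇒ step 4: CBBBBBBBBBBBBBBBCBBBBBBB ⇒ AB·BB·BB·BB·BB·BB·BB·BB·BB·BB·BB·BB·BB·BB·BB·BB·AB·BB·BB·BB·BB·BB·BB·BB
    B ↦ BB
    C ↦ AB
    A ↦ CB  (constrained at step 0)

A->CB, B->BB, C->AB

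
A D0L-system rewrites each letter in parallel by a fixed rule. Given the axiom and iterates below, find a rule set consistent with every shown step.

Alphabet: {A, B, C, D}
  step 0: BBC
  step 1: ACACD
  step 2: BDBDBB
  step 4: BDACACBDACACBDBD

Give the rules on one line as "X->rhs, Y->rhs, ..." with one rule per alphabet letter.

  step 1 ⇒ step 2: ACACD ⇒ B·D·B·D·BB
    A ↦ B
    C ↦ D
    D ↦ BB
  step 0 ⇒ step 1: BBC ⇒ AC·AC·D
    B ↦ AC

A->B, B->AC, C->D, D->BB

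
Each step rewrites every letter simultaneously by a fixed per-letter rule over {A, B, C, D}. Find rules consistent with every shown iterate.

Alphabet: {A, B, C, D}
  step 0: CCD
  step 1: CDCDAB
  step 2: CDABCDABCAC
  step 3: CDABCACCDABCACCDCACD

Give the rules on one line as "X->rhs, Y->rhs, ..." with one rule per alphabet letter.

  step 2 ⇒ step 3: CDABCDABCAC ⇒ CD·AB·CA·C·CD·AB·CA·C·CD·CA·CD
    A ↦ CA
    B ↦ C
    C ↦ CD
    D ↦ AB

A->CA, B->C, C->CD, D->AB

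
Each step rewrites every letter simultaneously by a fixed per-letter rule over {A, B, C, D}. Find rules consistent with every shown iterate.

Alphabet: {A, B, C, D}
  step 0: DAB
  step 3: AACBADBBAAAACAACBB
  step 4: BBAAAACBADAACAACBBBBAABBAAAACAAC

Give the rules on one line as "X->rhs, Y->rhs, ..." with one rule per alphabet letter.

  step 3 ⇒ step 4: AACBADBBAAAACAACBB ⇒ B·B·AA·AAC·B·AD·AAC·AAC·B·B·B·B·AA·B·B·AA·AAC·AAC
    A ↦ B
    B ↦ AAC
    C ↦ AA
    D ↦ AD

A->B, B->AAC, C->AA, D->AD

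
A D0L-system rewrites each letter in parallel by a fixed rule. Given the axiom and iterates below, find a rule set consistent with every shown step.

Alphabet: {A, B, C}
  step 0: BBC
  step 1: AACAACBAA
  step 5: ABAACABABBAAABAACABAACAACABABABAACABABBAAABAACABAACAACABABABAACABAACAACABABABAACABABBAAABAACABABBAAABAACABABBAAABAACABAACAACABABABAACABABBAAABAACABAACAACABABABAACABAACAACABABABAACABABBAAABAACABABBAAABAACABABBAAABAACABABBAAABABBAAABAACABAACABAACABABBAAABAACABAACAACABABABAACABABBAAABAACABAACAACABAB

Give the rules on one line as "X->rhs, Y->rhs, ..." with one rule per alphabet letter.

  step 0 ⇒ step 1: BBC ⇒ AAC·AAC·BAA
    B ↦ AAC
    C ↦ BAA
    A ↦ AB  (constrained at step 1)

A->AB, B->AAC, C->BAA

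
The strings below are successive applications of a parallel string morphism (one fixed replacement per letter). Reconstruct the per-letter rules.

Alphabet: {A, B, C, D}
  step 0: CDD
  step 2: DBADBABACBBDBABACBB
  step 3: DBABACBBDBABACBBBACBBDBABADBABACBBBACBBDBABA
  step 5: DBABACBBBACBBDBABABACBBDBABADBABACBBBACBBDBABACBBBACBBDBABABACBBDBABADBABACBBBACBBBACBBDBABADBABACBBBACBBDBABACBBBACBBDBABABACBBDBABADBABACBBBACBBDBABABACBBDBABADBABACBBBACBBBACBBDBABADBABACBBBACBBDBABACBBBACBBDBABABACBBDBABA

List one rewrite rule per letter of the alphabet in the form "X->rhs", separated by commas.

  step 2 ⇒ step 3: DBADBABACBBDBABACBB ⇒ DBA·BA·CBB·DBA·BA·CBB·BA·CBB·D·BA·BA·DBA·BA·CBB·BA·CBB·D·BA·BA
    A ↦ CBB
    B ↦ BA
    C ↦ D
    D ↦ DBA

A->CBB, B->BA, C->D, D->DBA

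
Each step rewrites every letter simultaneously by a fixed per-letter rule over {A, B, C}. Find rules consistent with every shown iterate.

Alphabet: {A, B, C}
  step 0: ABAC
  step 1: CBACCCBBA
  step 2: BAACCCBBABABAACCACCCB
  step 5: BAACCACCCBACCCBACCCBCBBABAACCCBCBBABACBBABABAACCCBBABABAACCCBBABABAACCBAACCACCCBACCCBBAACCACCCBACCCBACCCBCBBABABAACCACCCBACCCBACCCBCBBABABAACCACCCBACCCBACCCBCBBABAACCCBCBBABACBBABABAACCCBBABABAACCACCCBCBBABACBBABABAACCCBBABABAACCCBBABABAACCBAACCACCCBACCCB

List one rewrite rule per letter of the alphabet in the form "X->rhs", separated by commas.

A->CB, B->ACC, C->BA

  step 1 ⇒ step 2: CBACCCBBA ⇒ BA·ACC·CB·BA·BA·BA·ACC·ACC·CB
    A ↦ CB
    B ↦ ACC
    C ↦ BA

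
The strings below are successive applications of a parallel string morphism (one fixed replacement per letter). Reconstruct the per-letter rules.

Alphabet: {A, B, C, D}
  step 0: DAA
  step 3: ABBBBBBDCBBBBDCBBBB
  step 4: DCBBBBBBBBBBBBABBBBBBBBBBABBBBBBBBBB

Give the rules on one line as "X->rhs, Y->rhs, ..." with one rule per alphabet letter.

A->DC, B->BB, C->B, D->AB

  step 3 ⇒ step 4: ABBBBBBDCBBBBDCBBBB ⇒ DC·BB·BB·BB·BB·BB·BB·AB·B·BB·BB·BB·BB·AB·B·BB·BB·BB·BB
    A ↦ DC
    B ↦ BB
    C ↦ B
    D ↦ AB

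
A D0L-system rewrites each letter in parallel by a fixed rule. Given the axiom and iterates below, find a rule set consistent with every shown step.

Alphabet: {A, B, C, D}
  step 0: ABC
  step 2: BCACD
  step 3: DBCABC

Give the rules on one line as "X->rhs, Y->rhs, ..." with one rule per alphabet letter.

  step 2 ⇒ step 3: BCACD ⇒ D·B·CA·B·C
    A ↦ CA
    B ↦ D
    C ↦ B
    D ↦ C

A->CA, B->D, C->B, D->C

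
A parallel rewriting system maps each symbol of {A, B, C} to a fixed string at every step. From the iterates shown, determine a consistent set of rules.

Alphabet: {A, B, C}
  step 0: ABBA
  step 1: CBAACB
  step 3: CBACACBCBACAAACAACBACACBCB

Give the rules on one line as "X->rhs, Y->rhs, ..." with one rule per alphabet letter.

A->CB, B->A, C->ACA

  step 0 ⇒ step 1: ABBA ⇒ CB·A·A·CB
    A ↦ CB
    B ↦ A
    C ↦ ACA  (constrained at step 1)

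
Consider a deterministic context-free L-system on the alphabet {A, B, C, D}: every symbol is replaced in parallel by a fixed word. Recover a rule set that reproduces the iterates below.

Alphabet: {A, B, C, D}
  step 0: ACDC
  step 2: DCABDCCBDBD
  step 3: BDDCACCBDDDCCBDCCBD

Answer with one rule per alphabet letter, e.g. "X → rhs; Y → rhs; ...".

A->CA, B->CC, C->D, D->BD

  step 2 ⇒ step 3: DCABDCCBDBD ⇒ BD·D·CA·CC·BD·D·D·CC·BD·CC·BD
    A ↦ CA
    B ↦ CC
    C ↦ D
    D ↦ BD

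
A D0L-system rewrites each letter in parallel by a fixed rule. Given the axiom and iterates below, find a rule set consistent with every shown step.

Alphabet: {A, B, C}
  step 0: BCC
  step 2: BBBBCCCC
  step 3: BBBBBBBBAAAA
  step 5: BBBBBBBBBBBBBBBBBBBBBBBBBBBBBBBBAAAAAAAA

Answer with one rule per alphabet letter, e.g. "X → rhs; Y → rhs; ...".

  step 2 ⇒ step 3: BBBBCCCC ⇒ BB·BB·BB·BB·A·A·A·A
    B ↦ BB
    C ↦ A
    A ↦ CC  (constrained at step 3)

A->CC, B->BB, C->A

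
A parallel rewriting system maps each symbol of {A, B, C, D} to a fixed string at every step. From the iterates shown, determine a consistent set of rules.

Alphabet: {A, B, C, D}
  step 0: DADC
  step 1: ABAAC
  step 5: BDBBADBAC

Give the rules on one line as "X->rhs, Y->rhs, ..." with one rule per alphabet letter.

  step 0 ⇒ step 1: DADC ⇒ A·B·A·AC
    A ↦ B
    C ↦ AC
    D ↦ A
    B ↦ D  (constrained at step 1)

A->B, B->D, C->AC, D->A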